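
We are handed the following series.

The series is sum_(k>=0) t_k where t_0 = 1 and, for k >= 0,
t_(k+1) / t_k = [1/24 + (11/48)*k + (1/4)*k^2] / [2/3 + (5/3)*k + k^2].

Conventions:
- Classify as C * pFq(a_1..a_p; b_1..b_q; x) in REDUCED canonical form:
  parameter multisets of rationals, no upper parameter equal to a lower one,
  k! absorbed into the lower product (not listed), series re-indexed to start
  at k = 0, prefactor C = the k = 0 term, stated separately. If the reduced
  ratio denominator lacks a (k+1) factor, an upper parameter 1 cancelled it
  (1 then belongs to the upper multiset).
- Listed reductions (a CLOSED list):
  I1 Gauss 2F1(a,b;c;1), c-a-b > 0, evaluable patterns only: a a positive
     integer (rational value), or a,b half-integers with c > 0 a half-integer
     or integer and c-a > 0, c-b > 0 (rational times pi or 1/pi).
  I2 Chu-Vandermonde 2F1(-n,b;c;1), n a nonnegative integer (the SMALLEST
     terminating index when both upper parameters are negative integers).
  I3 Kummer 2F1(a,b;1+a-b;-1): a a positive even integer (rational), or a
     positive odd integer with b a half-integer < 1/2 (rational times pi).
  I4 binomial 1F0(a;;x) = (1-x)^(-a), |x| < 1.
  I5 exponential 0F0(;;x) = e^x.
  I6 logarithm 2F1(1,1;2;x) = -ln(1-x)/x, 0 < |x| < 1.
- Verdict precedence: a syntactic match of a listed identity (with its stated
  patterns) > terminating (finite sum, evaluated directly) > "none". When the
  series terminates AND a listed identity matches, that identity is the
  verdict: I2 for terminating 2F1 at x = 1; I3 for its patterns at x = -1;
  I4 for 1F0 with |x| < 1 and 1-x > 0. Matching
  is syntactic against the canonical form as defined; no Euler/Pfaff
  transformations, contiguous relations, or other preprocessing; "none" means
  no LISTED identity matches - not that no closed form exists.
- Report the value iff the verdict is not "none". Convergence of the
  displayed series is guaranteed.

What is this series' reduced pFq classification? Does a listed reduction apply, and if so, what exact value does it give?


Structural cue: from the first term 1: factor the ratio over Q (C = 1, x = 1/4): negated roots = parameters.
Ratio: r(k) = (1/4) * (k+1/4) / [(k+1)] - rational in k, leading ratio (1/4); with t_0 = 1, classification follows.

The series (x = 1/4) is 1F0: upper {1/4}, lower {-}, prefactor 1. Verdict: binomial (I4) matches (the 1F0 binomial series: exponent -1/4, x = 1/4). Sum: (3/4)^(-1/4).


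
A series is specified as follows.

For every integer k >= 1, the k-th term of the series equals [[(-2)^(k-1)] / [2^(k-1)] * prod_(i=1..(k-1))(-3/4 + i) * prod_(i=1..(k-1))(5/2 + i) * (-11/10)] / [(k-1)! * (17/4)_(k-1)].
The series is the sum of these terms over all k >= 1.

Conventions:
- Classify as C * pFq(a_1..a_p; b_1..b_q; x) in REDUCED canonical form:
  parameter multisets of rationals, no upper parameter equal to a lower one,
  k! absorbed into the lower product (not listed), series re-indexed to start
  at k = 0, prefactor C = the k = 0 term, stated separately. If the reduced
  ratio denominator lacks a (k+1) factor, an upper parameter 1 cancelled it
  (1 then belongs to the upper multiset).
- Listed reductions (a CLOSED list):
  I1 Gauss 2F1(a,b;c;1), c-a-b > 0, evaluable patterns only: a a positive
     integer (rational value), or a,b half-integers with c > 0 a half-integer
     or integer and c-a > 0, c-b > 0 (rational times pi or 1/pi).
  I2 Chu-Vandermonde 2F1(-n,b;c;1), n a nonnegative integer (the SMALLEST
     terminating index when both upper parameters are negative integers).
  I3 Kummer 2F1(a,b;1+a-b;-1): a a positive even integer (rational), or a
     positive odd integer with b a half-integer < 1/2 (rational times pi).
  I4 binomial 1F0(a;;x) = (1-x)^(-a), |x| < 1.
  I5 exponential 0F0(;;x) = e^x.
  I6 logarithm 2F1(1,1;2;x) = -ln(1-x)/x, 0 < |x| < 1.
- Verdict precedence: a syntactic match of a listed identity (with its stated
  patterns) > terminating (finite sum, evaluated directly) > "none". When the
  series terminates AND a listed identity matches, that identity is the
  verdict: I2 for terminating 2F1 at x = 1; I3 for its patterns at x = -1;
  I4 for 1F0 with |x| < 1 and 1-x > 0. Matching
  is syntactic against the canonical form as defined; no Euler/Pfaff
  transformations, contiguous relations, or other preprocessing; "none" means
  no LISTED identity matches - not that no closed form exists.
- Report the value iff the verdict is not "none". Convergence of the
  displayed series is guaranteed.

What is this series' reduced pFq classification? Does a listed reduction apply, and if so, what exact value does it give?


Key observation: with t_0 = -11/10, the running product (C = -11/10, x = -1) telescopes to a rising factorial.
Consecutive-term ratio: r(k) = (-1) * (k+1/4) (k+7/2) / [(k+17/4) (k+1)] ; factor over Q: parameters, x = (-1), and C = -11/10.

With C = -11/10: the canonical form is 2F1(1/4, 7/2; 17/4; -1). Verdict: none here - no I1-I6 shape fits x = -1 with lower {17/4}.


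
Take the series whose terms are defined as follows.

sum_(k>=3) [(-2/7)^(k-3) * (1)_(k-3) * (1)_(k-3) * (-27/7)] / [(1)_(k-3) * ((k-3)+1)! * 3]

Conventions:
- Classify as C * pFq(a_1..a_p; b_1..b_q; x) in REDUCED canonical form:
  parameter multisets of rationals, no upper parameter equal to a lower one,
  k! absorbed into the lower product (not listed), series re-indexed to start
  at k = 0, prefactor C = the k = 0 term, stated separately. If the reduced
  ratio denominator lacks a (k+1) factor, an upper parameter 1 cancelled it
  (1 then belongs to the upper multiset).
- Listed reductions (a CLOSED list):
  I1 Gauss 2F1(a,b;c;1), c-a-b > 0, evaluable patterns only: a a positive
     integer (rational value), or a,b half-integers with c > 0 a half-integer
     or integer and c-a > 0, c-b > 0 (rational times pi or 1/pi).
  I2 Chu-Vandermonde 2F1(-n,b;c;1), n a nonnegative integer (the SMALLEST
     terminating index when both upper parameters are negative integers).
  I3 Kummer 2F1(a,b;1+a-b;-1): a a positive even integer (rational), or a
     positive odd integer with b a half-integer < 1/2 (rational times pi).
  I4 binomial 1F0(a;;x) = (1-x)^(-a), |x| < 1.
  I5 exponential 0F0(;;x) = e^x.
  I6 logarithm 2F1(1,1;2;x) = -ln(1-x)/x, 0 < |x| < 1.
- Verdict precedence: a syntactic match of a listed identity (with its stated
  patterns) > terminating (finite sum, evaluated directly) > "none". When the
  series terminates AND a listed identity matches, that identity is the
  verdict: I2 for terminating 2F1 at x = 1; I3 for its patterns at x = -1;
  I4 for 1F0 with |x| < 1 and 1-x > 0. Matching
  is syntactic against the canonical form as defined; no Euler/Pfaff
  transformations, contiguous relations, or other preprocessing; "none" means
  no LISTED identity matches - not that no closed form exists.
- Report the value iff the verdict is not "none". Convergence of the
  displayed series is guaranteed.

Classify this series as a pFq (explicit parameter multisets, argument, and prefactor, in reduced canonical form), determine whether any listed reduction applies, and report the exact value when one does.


The series (x = -2/7) is 2F1: upper {1, 1}, lower {2}, prefactor -9/7. Verdict at x = -2/7: logarithm (I6) matches (the logarithm: parameters (1,1;2), x = -2/7). Value: (-9/2) * ln(9/7).

Key observation: t_0 = -9/7 here, and (1)_k (C = -9/7) is k! itself.
Term ratio: r(k) = (-2/7) * (k+1) (k+1) / [(k+2) (k+1)] ; factor over Q: parameters, x = (-2/7), and C = -9/7.


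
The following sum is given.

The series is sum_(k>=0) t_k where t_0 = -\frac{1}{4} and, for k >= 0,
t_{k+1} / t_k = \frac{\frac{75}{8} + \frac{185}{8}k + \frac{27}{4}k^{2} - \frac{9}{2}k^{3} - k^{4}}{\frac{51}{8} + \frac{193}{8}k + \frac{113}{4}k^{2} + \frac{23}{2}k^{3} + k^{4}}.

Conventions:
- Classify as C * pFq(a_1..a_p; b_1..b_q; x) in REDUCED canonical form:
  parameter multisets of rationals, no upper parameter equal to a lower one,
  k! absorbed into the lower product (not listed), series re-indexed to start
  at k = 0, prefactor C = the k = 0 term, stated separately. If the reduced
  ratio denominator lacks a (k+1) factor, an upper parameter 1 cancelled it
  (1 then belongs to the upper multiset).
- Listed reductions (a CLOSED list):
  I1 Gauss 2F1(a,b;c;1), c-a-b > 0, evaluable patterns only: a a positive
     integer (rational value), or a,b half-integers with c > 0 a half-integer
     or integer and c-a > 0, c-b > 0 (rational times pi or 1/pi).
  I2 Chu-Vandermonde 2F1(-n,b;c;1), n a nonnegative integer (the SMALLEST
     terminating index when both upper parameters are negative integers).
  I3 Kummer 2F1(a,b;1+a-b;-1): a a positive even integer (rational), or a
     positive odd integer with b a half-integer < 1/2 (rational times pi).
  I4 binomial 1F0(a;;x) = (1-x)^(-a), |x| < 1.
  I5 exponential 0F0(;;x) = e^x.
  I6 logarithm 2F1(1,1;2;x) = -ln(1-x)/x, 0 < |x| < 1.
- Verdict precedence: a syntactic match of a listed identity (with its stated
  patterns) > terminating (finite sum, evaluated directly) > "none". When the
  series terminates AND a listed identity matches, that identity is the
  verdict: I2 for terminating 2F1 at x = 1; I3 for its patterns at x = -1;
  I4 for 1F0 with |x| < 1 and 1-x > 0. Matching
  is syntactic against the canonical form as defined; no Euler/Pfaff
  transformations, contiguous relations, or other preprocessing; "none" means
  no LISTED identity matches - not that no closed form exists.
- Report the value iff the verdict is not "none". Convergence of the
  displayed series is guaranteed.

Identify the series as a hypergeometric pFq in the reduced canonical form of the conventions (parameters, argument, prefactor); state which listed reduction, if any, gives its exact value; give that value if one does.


First insight: t_0 = -\frac{1}{4} here, and cancel k + 3/2 from the displayed ratio first; then C = -1/4.
Term ratio: r(k) = -1 * (k-\frac{5}{2}) (k+5) / [(k+\frac{17}{2}) (k+1)] ; factor over Q: parameters, x = -1, and C = -\frac{1}{4}.

Reduced: x = -1, 2F1, upper = {-\frac{5}{2}, 5}, lower = {\frac{17}{2}}, C = -\frac{1}{4}. Verdict (x = -1): Kummer (I3) applies (x = -1; c = \frac{17}{2} equals 1+a-b for upper {-\frac{5}{2}, 5}: listed pattern). Exact value: \left(-\frac{135135}{524288}\right) \cdot \pi.


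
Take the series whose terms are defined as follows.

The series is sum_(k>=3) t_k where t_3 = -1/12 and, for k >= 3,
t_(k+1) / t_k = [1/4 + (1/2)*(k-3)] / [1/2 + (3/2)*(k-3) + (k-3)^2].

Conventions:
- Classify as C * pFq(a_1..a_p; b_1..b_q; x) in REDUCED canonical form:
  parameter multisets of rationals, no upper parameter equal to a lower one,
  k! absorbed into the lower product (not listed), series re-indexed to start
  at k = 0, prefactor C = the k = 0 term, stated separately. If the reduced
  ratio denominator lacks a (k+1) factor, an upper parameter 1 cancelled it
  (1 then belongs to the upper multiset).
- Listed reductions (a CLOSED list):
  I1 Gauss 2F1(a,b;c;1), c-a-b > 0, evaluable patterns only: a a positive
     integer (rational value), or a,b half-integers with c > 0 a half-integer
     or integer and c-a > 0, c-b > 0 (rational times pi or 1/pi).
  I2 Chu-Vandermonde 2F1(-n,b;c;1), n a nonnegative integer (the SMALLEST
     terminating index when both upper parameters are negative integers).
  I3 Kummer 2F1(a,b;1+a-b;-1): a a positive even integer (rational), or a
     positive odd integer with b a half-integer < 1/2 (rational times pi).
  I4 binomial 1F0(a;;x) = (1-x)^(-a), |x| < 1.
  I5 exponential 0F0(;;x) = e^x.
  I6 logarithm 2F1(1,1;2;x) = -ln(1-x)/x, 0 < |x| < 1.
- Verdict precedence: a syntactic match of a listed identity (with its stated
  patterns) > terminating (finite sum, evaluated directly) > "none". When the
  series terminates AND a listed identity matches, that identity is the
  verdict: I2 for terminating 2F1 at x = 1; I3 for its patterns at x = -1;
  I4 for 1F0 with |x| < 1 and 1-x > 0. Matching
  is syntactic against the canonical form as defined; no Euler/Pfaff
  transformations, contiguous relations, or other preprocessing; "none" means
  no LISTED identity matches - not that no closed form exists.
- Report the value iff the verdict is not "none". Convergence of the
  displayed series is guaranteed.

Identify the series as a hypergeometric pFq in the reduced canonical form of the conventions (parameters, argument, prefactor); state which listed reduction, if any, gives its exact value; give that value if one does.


Key observation: t_0 = -1/12 here, and the parameter 1/2 appears in both the upper and lower lists and cancels.
Step ratio: r(k) = (1/2) * 1 / [(k+1)] - poly over poly, x = (1/2) from leading terms; C = -1/12 at k = 0.

Classification (C = -1/12): 0F0 with upper {-}, lower {-}, argument x = 1/2. Verdict: the exponential series (I5) applies (the 0F0 exponential series at x = 1/2). Exact value: (-1/12) * e^(1/2).


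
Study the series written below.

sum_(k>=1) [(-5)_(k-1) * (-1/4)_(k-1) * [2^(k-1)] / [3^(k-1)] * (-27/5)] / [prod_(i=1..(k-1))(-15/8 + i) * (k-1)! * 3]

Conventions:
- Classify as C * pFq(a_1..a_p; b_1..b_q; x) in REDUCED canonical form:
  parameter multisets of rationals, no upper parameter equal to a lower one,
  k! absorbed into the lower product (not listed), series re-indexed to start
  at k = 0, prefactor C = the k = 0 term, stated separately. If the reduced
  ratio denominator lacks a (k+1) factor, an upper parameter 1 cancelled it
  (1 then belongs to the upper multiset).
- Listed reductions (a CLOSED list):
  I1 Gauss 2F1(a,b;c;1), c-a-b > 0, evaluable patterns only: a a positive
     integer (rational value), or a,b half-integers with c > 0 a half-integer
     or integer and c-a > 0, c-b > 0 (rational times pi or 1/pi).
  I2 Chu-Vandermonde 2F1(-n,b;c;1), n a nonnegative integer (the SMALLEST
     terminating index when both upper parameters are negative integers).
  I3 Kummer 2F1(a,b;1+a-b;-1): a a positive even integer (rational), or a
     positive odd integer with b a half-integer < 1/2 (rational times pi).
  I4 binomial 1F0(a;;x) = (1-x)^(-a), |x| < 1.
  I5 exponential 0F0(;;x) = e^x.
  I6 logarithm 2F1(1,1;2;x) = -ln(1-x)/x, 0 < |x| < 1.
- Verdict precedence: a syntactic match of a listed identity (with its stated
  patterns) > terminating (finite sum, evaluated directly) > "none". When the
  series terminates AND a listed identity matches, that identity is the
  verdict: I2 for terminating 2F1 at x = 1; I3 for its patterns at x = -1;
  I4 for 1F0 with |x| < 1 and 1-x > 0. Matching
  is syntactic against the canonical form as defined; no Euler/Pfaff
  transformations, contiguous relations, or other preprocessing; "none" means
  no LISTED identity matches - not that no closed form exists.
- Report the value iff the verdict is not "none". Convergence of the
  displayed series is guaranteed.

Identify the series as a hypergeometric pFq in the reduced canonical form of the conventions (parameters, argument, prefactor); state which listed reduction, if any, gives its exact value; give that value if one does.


With C = -9/5: the canonical form is 2F1(-5, -1/4; -7/8; 2/3). Verdict: terminating at k = 5: the factor (-5)_k kills every later term; summing the 6 survivors is exact. Its exact value is -18097/3825.

First insight: x = (2/3) and the lower running product (prefactor -9/5) is a rising factorial.
Ratio: r(k) = (2/3) * (k-5) (k-1/4) / [(k-7/8) (k+1)] - poly over poly, x = (2/3) from leading terms; C = -9/5 at k = 0.


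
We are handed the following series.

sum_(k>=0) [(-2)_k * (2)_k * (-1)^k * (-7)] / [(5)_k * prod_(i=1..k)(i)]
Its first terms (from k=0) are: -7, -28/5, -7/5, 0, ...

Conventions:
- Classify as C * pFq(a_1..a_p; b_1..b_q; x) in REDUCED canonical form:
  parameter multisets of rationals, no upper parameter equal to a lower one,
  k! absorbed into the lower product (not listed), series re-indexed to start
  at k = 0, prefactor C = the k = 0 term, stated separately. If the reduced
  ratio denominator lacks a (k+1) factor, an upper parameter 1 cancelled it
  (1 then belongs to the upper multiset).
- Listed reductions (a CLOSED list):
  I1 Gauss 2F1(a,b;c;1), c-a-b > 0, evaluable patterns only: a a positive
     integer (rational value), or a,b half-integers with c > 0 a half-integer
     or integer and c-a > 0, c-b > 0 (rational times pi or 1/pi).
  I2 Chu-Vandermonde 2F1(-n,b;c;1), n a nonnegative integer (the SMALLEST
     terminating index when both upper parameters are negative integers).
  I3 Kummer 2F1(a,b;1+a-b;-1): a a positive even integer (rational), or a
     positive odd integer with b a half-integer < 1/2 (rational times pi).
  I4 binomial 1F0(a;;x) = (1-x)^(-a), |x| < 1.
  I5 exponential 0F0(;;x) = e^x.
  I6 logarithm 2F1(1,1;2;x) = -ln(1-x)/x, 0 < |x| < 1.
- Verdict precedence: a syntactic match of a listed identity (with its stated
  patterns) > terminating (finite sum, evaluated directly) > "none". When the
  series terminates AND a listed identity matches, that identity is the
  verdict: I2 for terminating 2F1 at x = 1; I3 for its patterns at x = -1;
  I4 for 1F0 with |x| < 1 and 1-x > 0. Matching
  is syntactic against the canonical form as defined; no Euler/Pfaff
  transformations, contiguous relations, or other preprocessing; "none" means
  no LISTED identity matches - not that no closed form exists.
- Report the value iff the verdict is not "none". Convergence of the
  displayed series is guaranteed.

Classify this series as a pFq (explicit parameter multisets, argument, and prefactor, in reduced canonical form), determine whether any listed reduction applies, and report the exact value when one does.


Reduced: x = -1, 2F1, upper = {-2, 2}, lower = {5}, C = -7. Verdict: Kummer (I3) fires (x = -1; c = 5 equals 1+a-b for upper {-2, 2}: listed pattern). Value: -14.

First insight: with t_0 = -7, the product of the first k integers (prefactor -7) is k!.
Consecutive-term ratio: r(k) = (-1) * (k-2) (k+2) / [(k+5) (k+1)] - rational; roots negated = parameters, x = (-1), C = -7.


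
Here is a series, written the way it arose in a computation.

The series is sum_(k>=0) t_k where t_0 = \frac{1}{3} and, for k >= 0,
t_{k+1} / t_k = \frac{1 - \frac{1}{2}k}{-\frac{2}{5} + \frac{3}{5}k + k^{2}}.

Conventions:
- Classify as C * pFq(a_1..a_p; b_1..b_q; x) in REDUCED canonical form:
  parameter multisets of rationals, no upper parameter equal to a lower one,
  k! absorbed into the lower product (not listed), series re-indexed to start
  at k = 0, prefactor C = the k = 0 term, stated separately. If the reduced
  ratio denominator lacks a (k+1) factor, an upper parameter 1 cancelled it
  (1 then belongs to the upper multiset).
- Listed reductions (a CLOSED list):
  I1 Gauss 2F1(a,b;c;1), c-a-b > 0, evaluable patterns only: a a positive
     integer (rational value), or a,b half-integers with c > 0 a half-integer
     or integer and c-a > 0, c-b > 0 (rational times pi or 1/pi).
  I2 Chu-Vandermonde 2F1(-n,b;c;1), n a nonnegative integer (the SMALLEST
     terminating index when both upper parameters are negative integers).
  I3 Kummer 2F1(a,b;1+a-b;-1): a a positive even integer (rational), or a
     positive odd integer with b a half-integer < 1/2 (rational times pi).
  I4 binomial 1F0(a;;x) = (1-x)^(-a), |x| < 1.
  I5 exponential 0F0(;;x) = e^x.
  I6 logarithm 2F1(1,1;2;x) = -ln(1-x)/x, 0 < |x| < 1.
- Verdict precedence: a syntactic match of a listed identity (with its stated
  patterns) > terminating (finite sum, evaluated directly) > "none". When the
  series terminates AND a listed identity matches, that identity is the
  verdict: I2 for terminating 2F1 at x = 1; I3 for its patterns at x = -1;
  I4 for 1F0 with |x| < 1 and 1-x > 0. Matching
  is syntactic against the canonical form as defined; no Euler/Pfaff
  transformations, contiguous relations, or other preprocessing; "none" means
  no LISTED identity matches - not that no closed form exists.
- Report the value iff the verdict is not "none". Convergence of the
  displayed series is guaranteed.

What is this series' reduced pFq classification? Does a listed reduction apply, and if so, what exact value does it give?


The series (x = -\frac{1}{2}) is 1F1: upper {-2}, lower {-\frac{2}{5}}, prefactor \frac{1}{3}. Verdict: terminating - the sum ends at index 2 because -2 is a negative integer; exact evaluation follows. Hence: -\frac{61}{72}.

The tell: with t_0 = \frac{1}{3}, factor the ratio over Q (C = 1/3, x = -1/2): negated roots = parameters.
Step ratio: r(k) = -\frac{1}{2} * (k-2) / [(k-\frac{2}{5}) (k+1)] - poly over poly, x = -\frac{1}{2} from leading terms; C = \frac{1}{3} at k = 0.


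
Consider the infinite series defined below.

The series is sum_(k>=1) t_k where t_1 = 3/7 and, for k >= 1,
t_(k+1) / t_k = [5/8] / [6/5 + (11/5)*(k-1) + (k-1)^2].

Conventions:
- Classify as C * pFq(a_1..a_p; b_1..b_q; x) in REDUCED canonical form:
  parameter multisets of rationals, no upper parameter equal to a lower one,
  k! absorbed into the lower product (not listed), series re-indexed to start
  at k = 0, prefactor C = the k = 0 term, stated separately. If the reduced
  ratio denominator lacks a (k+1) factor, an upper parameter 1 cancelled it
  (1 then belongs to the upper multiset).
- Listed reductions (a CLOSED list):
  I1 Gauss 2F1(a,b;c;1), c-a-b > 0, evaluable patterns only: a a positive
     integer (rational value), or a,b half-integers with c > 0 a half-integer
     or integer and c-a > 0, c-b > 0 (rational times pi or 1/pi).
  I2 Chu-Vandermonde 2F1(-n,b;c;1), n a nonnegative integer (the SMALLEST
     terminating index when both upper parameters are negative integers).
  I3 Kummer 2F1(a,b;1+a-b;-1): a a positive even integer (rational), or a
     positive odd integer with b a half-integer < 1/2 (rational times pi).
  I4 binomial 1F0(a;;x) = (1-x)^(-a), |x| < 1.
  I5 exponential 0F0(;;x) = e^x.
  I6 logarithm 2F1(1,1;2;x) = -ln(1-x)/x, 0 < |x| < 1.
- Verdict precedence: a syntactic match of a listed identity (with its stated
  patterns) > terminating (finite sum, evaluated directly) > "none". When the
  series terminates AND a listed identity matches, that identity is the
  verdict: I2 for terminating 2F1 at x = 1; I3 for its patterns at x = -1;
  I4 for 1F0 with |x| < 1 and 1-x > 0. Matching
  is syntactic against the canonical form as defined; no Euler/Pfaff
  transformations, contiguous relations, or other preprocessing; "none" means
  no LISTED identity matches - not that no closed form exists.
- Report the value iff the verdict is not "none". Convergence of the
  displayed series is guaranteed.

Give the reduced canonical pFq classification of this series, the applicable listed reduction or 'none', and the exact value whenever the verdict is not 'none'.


The tell: from the first term 3/7: factor the ratio over Q (C = 3/7): negated roots = parameters.
Consecutive-term ratio: r(k) = (5/8) * 1 / [(k+6/5) (k+1)] - rational in k. x = (5/8); t_0 = 3/7; negate the roots.

This is 3/7 * 0F1(-; 6/5; 5/8) in reduced canonical form. Verdict: none (x = 5/8): each listed identity misses the multisets {-} ; {6/5}.


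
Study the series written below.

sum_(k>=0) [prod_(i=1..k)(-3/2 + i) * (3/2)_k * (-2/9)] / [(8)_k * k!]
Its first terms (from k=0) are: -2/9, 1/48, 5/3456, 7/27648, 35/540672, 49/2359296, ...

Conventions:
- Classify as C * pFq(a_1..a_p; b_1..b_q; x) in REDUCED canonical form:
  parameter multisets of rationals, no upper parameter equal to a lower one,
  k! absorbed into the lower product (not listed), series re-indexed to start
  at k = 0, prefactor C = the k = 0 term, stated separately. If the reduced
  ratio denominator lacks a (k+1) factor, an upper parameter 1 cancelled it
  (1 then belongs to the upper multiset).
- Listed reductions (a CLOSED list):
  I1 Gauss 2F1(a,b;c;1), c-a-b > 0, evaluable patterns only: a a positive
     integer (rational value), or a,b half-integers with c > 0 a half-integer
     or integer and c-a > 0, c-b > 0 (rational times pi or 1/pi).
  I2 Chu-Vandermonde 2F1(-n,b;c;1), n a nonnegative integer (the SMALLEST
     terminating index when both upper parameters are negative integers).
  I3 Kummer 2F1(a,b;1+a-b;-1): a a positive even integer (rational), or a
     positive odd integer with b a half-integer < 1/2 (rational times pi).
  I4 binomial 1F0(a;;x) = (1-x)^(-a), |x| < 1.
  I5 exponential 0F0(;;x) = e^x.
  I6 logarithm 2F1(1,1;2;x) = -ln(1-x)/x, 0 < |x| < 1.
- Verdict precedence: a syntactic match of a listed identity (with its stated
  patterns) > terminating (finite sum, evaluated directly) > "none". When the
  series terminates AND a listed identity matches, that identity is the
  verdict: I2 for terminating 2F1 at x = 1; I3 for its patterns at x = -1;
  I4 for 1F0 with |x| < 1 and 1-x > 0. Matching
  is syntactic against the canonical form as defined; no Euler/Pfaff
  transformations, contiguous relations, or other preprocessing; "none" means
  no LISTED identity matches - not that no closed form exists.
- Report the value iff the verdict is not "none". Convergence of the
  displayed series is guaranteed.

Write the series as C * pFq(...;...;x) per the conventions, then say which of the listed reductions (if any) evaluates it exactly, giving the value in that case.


Canonical form: C = -2/9 times 2F1 with upper {-1/2, 3/2}, lower {8}, x = 1. Verdict: Gauss's theorem I1 (half-integer case) fires (x = 1; upper {-1/2, 3/2} half-integers, c = 8 in the evaluable pattern). Value: (-8388608/13378365) / pi.

Structural cue: t_0 = -2/9 here, and the running product (prefactor -2/9) telescopes to a rising factorial.
Ratio: r(k) = 1 * (k-1/2) (k+3/2) / [(k+8) (k+1)] - rational; roots negated = parameters, x = 1, C = -2/9.


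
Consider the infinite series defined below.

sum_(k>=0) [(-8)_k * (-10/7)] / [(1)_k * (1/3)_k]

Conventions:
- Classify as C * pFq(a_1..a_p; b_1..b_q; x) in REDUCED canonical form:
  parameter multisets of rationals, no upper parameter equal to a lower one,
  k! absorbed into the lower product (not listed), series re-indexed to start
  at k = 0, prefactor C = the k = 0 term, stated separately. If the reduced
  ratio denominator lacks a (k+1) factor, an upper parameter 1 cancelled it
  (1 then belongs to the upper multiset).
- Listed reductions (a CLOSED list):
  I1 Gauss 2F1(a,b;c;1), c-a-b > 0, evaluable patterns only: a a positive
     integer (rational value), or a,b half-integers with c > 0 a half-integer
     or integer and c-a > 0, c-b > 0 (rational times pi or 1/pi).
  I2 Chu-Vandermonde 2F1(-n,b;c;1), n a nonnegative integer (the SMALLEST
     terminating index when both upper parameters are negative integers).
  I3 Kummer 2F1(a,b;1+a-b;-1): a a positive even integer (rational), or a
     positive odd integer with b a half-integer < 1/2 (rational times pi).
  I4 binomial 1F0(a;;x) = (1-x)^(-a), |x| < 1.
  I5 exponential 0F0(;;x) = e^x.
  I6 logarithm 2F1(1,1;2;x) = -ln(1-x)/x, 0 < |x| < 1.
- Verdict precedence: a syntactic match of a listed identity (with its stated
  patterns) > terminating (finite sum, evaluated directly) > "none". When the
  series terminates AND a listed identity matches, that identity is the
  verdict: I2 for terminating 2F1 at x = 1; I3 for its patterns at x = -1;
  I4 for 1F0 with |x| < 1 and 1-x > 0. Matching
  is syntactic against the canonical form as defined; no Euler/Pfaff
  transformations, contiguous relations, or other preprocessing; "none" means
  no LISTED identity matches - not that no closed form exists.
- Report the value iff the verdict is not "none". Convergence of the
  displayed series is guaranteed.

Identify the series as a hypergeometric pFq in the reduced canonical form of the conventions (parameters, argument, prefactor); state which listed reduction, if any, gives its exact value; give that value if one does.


The series (x = 1) is 1F1: upper {-8}, lower {1/3}, prefactor -10/7. Verdict: terminating - the sum ends at index 8 because -8 is a negative integer; exact evaluation follows. Sum: -69295561/17041024.

Structural cue: x = 1 and (1)_k (C = -10/7, x = 1) is k! itself.
Adjacent-term ratio: r(k) = 1 * (k-8) / [(k+1/3) (k+1)] - rational in k. x = 1; t_0 = -10/7; negate the roots.


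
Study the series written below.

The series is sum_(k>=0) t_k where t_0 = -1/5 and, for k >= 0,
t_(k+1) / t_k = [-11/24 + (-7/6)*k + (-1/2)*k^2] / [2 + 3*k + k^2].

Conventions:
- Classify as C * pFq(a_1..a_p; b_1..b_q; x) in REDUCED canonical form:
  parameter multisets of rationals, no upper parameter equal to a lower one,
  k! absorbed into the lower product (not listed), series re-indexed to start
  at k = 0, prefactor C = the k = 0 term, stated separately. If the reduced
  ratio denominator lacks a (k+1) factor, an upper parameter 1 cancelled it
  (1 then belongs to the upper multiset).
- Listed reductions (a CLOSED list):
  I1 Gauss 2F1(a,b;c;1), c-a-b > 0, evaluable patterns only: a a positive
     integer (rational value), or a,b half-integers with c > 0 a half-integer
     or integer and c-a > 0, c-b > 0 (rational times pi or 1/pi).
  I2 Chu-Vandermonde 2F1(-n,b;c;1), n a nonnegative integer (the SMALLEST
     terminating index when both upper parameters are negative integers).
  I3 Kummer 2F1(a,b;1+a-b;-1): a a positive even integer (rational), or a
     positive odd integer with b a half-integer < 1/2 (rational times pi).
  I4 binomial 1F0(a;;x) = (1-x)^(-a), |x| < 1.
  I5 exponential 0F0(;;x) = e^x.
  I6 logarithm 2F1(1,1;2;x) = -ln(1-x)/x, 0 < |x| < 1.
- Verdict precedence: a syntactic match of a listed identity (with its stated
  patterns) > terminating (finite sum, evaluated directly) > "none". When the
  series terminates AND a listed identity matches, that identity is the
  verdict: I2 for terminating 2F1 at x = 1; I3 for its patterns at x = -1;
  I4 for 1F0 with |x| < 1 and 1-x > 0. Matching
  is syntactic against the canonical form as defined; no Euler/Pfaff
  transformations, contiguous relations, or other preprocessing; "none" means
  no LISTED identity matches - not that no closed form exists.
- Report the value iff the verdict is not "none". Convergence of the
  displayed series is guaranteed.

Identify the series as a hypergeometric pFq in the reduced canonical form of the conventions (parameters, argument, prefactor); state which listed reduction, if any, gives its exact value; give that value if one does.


Reduced: x = -1/2, 2F1, upper = {1/2, 11/6}, lower = {2}, C = -1/5. Verdict: no listed reduction: x = -1/2 and upper {1/2, 11/6} fail every I1-I6 pattern.

Key observation: x = (-1/2) and roots of the ratio polynomials (C = -1/5, x = -1/2) are the negated parameters.
Term ratio: r(k) = (-1/2) * (k+1/2) (k+11/6) / [(k+2) (k+1)] - rational; roots negated = parameters, x = (-1/2), C = -1/5.


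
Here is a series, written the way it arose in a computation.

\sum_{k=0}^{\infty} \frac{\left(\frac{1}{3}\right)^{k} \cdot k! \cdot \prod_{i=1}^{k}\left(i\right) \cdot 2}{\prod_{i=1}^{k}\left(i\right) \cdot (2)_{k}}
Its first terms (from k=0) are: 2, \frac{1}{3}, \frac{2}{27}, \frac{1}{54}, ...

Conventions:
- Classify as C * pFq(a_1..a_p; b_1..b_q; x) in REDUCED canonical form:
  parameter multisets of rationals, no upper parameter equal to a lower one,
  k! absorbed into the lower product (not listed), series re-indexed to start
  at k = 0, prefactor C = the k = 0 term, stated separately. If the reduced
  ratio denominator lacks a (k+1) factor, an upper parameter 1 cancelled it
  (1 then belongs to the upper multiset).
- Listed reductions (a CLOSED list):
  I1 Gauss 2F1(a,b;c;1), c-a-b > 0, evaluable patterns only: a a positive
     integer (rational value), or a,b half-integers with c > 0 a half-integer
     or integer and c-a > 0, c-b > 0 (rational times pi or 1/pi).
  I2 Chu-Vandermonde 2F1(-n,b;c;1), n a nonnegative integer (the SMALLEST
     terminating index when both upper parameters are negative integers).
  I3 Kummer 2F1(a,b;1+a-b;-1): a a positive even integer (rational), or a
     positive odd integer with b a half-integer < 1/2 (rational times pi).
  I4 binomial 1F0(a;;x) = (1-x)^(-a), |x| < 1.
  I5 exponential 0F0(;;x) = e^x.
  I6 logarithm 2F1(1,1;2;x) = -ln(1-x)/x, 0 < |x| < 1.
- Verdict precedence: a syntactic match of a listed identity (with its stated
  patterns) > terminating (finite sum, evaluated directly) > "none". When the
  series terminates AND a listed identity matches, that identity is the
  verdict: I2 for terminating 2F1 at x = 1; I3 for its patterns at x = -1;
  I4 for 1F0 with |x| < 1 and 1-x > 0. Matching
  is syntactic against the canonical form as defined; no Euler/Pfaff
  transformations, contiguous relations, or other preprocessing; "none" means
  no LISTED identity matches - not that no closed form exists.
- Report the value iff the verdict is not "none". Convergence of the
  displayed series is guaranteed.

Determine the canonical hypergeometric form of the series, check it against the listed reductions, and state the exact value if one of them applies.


Classification (C = 2): 2F1 with upper {1, 1}, lower {2}, argument x = \frac{1}{3}. Verdict at x = \frac{1}{3}: the I6 logarithm reduction matches (the logarithm: parameters (1,1;2), x = \frac{1}{3}). Exact value: \left(-6\right) \cdot \ln\left(\frac{2}{3}\right).

The tell: with t_0 = 2, the factorial ratio (prefactor 2) (k+a-1)!/(a-1)! is a rising factorial (a)_k.
Ratio: r(k) = \frac{1}{3} * (k+1) (k+1) / [(k+2) (k+1)] - rational in k. x = \frac{1}{3}; t_0 = 2; negate the roots.


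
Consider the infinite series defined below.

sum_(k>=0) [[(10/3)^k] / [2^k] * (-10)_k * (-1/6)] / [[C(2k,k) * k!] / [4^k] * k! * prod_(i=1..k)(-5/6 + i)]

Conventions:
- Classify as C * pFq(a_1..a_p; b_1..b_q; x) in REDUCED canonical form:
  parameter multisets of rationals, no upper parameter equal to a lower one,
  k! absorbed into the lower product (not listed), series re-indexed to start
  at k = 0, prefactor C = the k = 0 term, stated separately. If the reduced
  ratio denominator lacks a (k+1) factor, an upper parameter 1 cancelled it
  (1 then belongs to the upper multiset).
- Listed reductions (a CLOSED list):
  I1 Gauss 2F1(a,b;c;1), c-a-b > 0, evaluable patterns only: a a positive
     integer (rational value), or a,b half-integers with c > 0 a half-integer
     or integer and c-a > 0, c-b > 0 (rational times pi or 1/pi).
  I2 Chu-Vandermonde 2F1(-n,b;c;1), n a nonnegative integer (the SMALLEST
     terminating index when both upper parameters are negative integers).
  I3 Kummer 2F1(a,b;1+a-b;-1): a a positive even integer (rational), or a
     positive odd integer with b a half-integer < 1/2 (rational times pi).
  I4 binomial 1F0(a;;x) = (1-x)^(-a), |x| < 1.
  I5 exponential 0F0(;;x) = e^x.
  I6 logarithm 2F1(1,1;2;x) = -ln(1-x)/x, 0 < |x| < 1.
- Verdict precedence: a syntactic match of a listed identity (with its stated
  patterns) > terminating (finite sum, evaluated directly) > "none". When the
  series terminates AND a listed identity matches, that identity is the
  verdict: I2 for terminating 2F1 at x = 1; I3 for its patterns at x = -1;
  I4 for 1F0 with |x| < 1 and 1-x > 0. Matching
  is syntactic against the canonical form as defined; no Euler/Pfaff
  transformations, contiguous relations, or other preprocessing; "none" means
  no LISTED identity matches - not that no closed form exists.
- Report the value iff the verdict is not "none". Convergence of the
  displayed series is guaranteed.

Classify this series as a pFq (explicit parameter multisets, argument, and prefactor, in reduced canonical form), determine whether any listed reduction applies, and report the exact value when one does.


With C = -1/6: the canonical form is 1F2(-10; 1/6, 1/2; 5/3). Verdict: terminating. With -10 upstairs the series is a 11-term polynomial sum; evaluated term by term. Its exact value is -20829185603437463359/1031787972456995754.

Key step: with t_0 = -1/6, the two k-th powers (prefactor -1/6) combine into one argument.
Consecutive-term ratio: r(k) = (5/3) * (k-10) / [(k+1/6) (k+1/2) (k+1)] ; factor over Q: parameters, x = (5/3), and C = -1/6.


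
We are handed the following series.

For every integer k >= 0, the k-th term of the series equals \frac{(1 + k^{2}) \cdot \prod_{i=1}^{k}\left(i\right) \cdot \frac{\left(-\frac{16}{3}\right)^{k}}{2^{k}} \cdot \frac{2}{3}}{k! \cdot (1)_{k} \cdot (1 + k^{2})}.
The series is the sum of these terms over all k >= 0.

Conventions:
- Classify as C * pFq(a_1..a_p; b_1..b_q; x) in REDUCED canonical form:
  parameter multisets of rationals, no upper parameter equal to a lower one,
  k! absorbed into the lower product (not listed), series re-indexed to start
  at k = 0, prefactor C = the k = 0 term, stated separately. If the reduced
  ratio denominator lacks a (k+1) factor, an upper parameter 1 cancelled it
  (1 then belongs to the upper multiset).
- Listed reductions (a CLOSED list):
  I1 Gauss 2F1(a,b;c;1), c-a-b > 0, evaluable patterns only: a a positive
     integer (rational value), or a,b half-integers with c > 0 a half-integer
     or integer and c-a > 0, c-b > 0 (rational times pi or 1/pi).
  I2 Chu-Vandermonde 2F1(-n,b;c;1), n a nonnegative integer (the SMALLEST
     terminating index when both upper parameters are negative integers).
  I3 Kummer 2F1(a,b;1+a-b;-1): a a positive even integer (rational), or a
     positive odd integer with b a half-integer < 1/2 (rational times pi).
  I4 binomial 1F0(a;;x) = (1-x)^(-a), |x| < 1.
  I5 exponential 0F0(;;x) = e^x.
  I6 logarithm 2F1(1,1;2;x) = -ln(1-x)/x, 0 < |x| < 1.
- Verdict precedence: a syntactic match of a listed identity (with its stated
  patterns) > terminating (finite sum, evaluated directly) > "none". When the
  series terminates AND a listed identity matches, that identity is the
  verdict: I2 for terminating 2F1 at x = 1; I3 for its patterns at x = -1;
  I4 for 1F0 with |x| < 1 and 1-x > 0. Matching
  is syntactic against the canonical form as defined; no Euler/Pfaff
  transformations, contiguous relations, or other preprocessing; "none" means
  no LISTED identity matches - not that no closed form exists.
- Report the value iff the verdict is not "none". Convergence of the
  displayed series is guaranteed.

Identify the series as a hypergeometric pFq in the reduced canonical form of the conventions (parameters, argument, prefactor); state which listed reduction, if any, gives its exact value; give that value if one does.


This is \frac{2}{3} * 0F0(-; -; -\frac{8}{3}) in reduced canonical form. Verdict: the exponential series (I5) matches (the 0F0 exponential series at x = -\frac{8}{3}). Its exact value is \frac{2}{3} \cdot e^{-\frac{8}{3}}.

First insight: with t_0 = \frac{2}{3}, the running product (prefactor 2/3) telescopes to a rising factorial.
Term ratio: r(k) = -\frac{8}{3} * 1 / [(k+1)] - rational; roots negated = parameters, x = -\frac{8}{3}, C = \frac{2}{3}.


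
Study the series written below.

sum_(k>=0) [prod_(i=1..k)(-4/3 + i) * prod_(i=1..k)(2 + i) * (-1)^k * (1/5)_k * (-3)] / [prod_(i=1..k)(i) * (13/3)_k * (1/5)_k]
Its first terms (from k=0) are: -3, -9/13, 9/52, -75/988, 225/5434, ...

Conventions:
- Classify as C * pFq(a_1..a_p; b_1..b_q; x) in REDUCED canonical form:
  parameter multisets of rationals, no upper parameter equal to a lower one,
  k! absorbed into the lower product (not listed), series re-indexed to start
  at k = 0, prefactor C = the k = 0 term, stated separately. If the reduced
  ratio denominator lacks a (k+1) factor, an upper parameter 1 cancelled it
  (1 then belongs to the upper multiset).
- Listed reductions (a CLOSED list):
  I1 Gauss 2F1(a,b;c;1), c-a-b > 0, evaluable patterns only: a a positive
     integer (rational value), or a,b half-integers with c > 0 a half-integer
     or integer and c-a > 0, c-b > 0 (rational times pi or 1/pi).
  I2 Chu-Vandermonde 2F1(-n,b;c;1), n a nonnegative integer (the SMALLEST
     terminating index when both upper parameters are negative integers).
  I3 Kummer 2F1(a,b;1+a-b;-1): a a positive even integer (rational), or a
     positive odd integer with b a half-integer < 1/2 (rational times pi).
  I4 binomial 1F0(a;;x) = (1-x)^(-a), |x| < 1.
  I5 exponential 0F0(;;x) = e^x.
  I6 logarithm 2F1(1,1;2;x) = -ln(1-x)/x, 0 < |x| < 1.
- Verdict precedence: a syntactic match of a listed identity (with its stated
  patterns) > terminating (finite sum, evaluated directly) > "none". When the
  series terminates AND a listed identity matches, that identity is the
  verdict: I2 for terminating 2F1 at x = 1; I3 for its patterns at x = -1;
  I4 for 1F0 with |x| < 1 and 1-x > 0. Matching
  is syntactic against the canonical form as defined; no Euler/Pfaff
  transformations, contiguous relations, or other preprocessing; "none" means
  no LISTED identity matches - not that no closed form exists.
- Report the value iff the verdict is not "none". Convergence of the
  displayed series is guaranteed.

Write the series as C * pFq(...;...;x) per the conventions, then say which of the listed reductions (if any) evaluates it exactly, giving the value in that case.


Classification (C = -3): 2F1 with upper {-1/3, 3}, lower {13/3}, argument x = -1. Verdict: none. A 2F1 with upper {-1/3, 3} fits none of I1-I6 at x = -1; the sum runs forever.

Structural cue: with t_0 = -3, the running product (prefactor -3) telescopes to a rising factorial.
Step ratio: r(k) = (-1) * (k-1/3) (k+3) / [(k+13/3) (k+1)] - poly over poly, x = (-1) from leading terms; C = -3 at k = 0.
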